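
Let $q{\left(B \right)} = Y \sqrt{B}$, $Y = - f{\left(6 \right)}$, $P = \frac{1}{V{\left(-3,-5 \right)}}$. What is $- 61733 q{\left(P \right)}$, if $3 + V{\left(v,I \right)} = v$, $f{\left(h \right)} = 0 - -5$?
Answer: $\frac{308665 i \sqrt{6}}{6} \approx 1.2601 \cdot 10^{5} i$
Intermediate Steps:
$f{\left(h \right)} = 5$ ($f{\left(h \right)} = 0 + 5 = 5$)
$V{\left(v,I \right)} = -3 + v$
$P = - \frac{1}{6}$ ($P = \frac{1}{-3 - 3} = \frac{1}{-6} = - \frac{1}{6} \approx -0.16667$)
$Y = -5$ ($Y = \left(-1\right) 5 = -5$)
$q{\left(B \right)} = - 5 \sqrt{B}$
$- 61733 q{\left(P \right)} = - 61733 \left(- 5 \sqrt{- \frac{1}{6}}\right) = - 61733 \left(- 5 \frac{i \sqrt{6}}{6}\right) = - 61733 \left(- \frac{5 i \sqrt{6}}{6}\right) = \frac{308665 i \sqrt{6}}{6}$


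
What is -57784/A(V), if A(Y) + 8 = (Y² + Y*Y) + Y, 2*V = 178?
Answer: -57784/15923 ≈ -3.6290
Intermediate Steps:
V = 89 (V = (½)*178 = 89)
A(Y) = -8 + Y + 2*Y² (A(Y) = -8 + ((Y² + Y*Y) + Y) = -8 + ((Y² + Y²) + Y) = -8 + (2*Y² + Y) = -8 + (Y + 2*Y²) = -8 + Y + 2*Y²)
-57784/A(V) = -57784/(-8 + 89 + 2*89²) = -57784/(-8 + 89 + 2*7921) = -57784/(-8 + 89 + 15842) = -57784/15923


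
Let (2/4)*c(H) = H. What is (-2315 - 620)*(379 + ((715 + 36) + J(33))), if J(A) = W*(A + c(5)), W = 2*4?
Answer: -4326190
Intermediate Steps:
c(H) = 2*H
W = 8
J(A) = 80 + 8*A (J(A) = 8*(A + 2*5) = 8*(A + 10) = 8*(10 + A) = 80 + 8*A)
(-2315 - 620)*(379 + ((715 + 36) + J(33))) = (-2315 - 620)*(379 + ((715 + 36) + (80 + 8*33))) = -2935*(379 + (751 + (80 + 264))) = -2935*(379 + (751 + 344)) = -2935*(379 + 1095) = -2935*1474 = -4326190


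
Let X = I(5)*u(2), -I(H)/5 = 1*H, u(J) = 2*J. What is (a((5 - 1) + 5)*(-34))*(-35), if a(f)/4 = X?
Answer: -476000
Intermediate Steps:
I(H) = -5*H
X = -100 (X = (-5*5)*(2*2) = -25*4 = -100)
a(f) = -400 (a(f) = 4*(-100) = -400)
(a((5 - 1) + 5)*(-34))*(-35) = -400*(-34)*(-35) = 13600*(-35) = -476000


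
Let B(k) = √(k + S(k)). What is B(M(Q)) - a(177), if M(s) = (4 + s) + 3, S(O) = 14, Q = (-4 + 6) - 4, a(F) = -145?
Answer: 145 + √19 ≈ 149.36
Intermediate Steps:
Q = -2 (Q = 2 - 4 = -2)
M(s) = 7 + s
B(k) = √(14 + k) (B(k) = √(k + 14) = √(14 + k))
B(M(Q)) - a(177) = √(14 + (7 - 2)) - 1*(-145) = √(14 + 5) + 145 = √19 + 145 = 145 + √19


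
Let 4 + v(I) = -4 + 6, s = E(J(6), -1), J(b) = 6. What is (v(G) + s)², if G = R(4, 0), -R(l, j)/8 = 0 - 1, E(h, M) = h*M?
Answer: 64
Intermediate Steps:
E(h, M) = M*h
R(l, j) = 8 (R(l, j) = -8*(0 - 1) = -8*(-1) = 8)
G = 8
s = -6 (s = -1*6 = -6)
v(I) = -2 (v(I) = -4 + (-4 + 6) = -4 + 2 = -2)
(v(G) + s)² = (-2 - 6)² = (-8)² = 64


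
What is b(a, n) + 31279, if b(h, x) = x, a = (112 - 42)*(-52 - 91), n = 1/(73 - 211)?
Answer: 4316501/138 ≈ 31279.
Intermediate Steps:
n = -1/138 (n = 1/(-138) = -1/138 ≈ -0.0072464)
a = -10010 (a = 70*(-143) = -10010)
b(a, n) + 31279 = -1/138 + 31279 = 4316501/138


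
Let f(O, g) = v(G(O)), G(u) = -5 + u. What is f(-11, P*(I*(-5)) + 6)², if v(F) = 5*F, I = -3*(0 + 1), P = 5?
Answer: 6400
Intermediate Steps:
I = -3 (I = -3*1 = -3)
f(O, g) = -25 + 5*O (f(O, g) = 5*(-5 + O) = -25 + 5*O)
f(-11, P*(I*(-5)) + 6)² = (-25 + 5*(-11))² = (-25 - 55)² = (-80)² = 6400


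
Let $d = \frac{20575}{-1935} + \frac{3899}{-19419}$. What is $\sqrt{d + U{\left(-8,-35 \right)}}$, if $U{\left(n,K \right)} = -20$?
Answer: $\frac{i \sqrt{21499011798854}}{835017} \approx 5.5528 i$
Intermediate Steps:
$d = - \frac{27139366}{2505051}$ ($d = 20575 \left(- \frac{1}{1935}\right) + 3899 \left(- \frac{1}{19419}\right) = - \frac{4115}{387} - \frac{3899}{19419} = - \frac{27139366}{2505051} \approx -10.834$)
$\sqrt{d + U{\left(-8,-35 \right)}} = \sqrt{- \frac{27139366}{2505051} - 20} = \sqrt{- \frac{77240386}{2505051}} = \frac{i \sqrt{21499011798854}}{835017}$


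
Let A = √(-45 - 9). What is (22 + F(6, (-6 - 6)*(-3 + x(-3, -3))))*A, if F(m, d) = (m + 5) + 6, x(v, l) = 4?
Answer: 117*I*√6 ≈ 286.59*I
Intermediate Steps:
F(m, d) = 11 + m (F(m, d) = (5 + m) + 6 = 11 + m)
A = 3*I*√6 (A = √(-54) = 3*I*√6 ≈ 7.3485*I)
(22 + F(6, (-6 - 6)*(-3 + x(-3, -3))))*A = (22 + (11 + 6))*(3*I*√6) = (22 + 17)*(3*I*√6) = 39*(3*I*√6) = 117*I*√6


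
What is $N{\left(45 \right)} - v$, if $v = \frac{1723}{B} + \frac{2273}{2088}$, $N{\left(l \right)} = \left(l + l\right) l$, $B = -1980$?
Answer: $\frac{465076919}{114840} \approx 4049.8$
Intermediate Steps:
$N{\left(l \right)} = 2 l^{2}$ ($N{\left(l \right)} = 2 l l = 2 l^{2}$)
$v = \frac{25081}{114840}$ ($v = \frac{1723}{-1980} + \frac{2273}{2088} = 1723 \left(- \frac{1}{1980}\right) + 2273 \cdot \frac{1}{2088} = - \frac{1723}{1980} + \frac{2273}{2088} = \frac{25081}{114840} \approx 0.2184$)
$N{\left(45 \right)} - v = 2 \cdot 45^{2} - \frac{25081}{114840} = 2 \cdot 2025 - \frac{25081}{114840} = 4050 - \frac{25081}{114840} = \frac{465076919}{114840}$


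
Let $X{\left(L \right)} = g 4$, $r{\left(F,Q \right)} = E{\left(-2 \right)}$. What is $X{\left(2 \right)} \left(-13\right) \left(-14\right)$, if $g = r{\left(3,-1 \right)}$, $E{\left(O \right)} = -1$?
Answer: $-728$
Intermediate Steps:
$r{\left(F,Q \right)} = -1$
$g = -1$
$X{\left(L \right)} = -4$ ($X{\left(L \right)} = \left(-1\right) 4 = -4$)
$X{\left(2 \right)} \left(-13\right) \left(-14\right) = \left(-4\right) \left(-13\right) \left(-14\right) = 52 \left(-14\right) = -728$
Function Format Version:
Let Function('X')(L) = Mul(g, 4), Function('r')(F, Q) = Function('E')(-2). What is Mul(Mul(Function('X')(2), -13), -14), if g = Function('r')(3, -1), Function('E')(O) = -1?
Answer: -728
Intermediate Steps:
Function('r')(F, Q) = -1
g = -1
Function('X')(L) = -4 (Function('X')(L) = Mul(-1, 4) = -4)
Mul(Mul(Function('X')(2), -13), -14) = Mul(Mul(-4, -13), -14) = Mul(52, -14) = -728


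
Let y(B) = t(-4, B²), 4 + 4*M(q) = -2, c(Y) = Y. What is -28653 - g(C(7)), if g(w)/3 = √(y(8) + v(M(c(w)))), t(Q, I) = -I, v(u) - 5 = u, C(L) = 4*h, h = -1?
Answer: -28653 - 33*I*√2/2 ≈ -28653.0 - 23.335*I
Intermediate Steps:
M(q) = -3/2 (M(q) = -1 + (¼)*(-2) = -1 - ½ = -3/2)
C(L) = -4 (C(L) = 4*(-1) = -4)
v(u) = 5 + u
y(B) = -B²
g(w) = 33*I*√2/2 (g(w) = 3*√(-1*8² + (5 - 3/2)) = 3*√(-1*64 + 7/2) = 3*√(-64 + 7/2) = 3*√(-121/2) = 3*(11*I*√2/2) = 33*I*√2/2)
-28653 - g(C(7)) = -28653 - 33*I*√2/2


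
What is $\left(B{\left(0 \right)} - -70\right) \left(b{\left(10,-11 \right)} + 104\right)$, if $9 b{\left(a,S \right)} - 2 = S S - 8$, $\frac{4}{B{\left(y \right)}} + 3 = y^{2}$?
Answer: $\frac{216506}{27} \approx 8018.7$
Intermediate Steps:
$B{\left(y \right)} = \frac{4}{-3 + y^{2}}$
$b{\left(a,S \right)} = - \frac{2}{3} + \frac{S^{2}}{9}$ ($b{\left(a,S \right)} = \frac{2}{9} + \frac{S S - 8}{9} = \frac{2}{9} + \frac{S^{2} - 8}{9} = \frac{2}{9} + \frac{-8 + S^{2}}{9} = \frac{2}{9} + \left(- \frac{8}{9} + \frac{S^{2}}{9}\right) = - \frac{2}{3} + \frac{S^{2}}{9}$)
$\left(B{\left(0 \right)} - -70\right) \left(b{\left(10,-11 \right)} + 104\right) = \left(\frac{4}{-3 + 0^{2}} - -70\right) \left(\left(- \frac{2}{3} + \frac{\left(-11\right)^{2}}{9}\right) + 104\right) = \left(\frac{4}{-3 + 0} + 70\right) \left(\left(- \frac{2}{3} + \frac{1}{9} \cdot 121\right) + 104\right) = \left(\frac{4}{-3} + 70\right) \left(\left(- \frac{2}{3} + \frac{121}{9}\right) + 104\right) = \left(4 \left(- \frac{1}{3}\right) + 70\right) \left(\frac{115}{9} + 104\right) = \left(- \frac{4}{3} + 70\right) \frac{1051}{9} = \frac{206}{3} \cdot \frac{1051}{9} = \frac{216506}{27}$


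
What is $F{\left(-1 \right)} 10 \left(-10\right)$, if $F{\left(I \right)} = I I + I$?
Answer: $0$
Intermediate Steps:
$F{\left(I \right)} = I + I^{2}$ ($F{\left(I \right)} = I^{2} + I = I + I^{2}$)
$F{\left(-1 \right)} 10 \left(-10\right) = - (1 - 1) 10 \left(-10\right) = \left(-1\right) 0 \cdot 10 \left(-10\right) = 0 \cdot 10 \left(-10\right) = 0 \left(-10\right) = 0$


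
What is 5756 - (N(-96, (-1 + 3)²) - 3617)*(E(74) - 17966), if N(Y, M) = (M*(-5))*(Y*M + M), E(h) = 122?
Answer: 71078408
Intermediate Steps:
N(Y, M) = -5*M*(M + M*Y) (N(Y, M) = (-5*M)*(M*Y + M) = (-5*M)*(M + M*Y) = -5*M*(M + M*Y))
5756 - (N(-96, (-1 + 3)²) - 3617)*(E(74) - 17966) = 5756 - (5*((-1 + 3)²)²*(-1 - 1*(-96)) - 3617)*(122 - 17966) = 5756 - (5*(2²)²*(-1 + 96) - 3617)*(-17844) = 5756 - (5*4²*95 - 3617)*(-17844) = 5756 - (5*16*95 - 3617)*(-17844) = 5756 - (7600 - 3617)*(-17844) = 5756 - 3983*(-17844) = 5756 - 1*(-71072652) = 5756 + 71072652 = 71078408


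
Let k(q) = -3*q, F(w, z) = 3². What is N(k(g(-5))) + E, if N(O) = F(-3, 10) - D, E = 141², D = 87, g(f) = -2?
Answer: 19803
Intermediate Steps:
F(w, z) = 9
E = 19881
N(O) = -78 (N(O) = 9 - 1*87 = 9 - 87 = -78)
N(k(g(-5))) + E = -78 + 19881 = 19803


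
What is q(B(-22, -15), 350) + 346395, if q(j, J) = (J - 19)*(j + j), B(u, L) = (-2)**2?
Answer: 349043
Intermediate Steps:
B(u, L) = 4
q(j, J) = 2*j*(-19 + J) (q(j, J) = (-19 + J)*(2*j) = 2*j*(-19 + J))
q(B(-22, -15), 350) + 346395 = 2*4*(-19 + 350) + 346395 = 2*4*331 + 346395 = 2648 + 346395 = 349043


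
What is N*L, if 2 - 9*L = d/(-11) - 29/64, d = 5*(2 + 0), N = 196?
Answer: 12887/176 ≈ 73.222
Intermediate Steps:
d = 10 (d = 5*2 = 10)
L = 263/704 (L = 2/9 - (10/(-11) - 29/64)/9 = 2/9 - (10*(-1/11) - 29*1/64)/9 = 2/9 - (-10/11 - 29/64)/9 = 2/9 - ⅑*(-959/704) = 2/9 + 959/6336 = 263/704 ≈ 0.37358)
N*L = 196*(263/704) = 12887/176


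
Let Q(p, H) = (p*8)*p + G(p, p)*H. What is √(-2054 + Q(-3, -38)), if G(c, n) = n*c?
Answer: 2*I*√581 ≈ 48.208*I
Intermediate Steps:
G(c, n) = c*n
Q(p, H) = 8*p² + H*p² (Q(p, H) = (p*8)*p + (p*p)*H = (8*p)*p + p²*H = 8*p² + H*p²)
√(-2054 + Q(-3, -38)) = √(-2054 + (-3)²*(8 - 38)) = √(-2054 + 9*(-30)) = √(-2054 - 270) = √(-2324) = 2*I*√581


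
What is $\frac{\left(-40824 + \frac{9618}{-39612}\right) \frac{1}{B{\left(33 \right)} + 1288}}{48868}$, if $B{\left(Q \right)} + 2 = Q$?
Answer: $- \frac{269521651}{425544400984} \approx -0.00063336$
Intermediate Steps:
$B{\left(Q \right)} = -2 + Q$
$\frac{\left(-40824 + \frac{9618}{-39612}\right) \frac{1}{B{\left(33 \right)} + 1288}}{48868} = \frac{\left(-40824 + \frac{9618}{-39612}\right) \frac{1}{\left(-2 + 33\right) + 1288}}{48868} = \frac{-40824 + 9618 \left(- \frac{1}{39612}\right)}{31 + 1288} \cdot \frac{1}{48868} = \frac{-40824 - \frac{1603}{6602}}{1319} \cdot \frac{1}{48868} = \left(- \frac{269521651}{6602}\right) \frac{1}{1319} \cdot \frac{1}{48868} = \left(- \frac{269521651}{8708038}\right) \frac{1}{48868} = - \frac{269521651}{425544400984}$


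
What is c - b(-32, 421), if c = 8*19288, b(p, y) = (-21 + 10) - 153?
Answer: 154468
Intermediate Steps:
b(p, y) = -164 (b(p, y) = -11 - 153 = -164)
c = 154304
c - b(-32, 421) = 154304 - 1*(-164) = 154304 + 164 = 154468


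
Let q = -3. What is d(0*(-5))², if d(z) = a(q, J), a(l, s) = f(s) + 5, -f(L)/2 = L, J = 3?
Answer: 1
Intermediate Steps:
f(L) = -2*L
a(l, s) = 5 - 2*s (a(l, s) = -2*s + 5 = 5 - 2*s)
d(z) = -1 (d(z) = 5 - 2*3 = 5 - 6 = -1)
d(0*(-5))² = (-1)² = 1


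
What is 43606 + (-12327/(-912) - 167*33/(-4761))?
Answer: 21044706919/482448 ≈ 43621.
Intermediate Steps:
43606 + (-12327/(-912) - 167*33/(-4761)) = 43606 + (-12327*(-1/912) - 5511*(-1/4761)) = 43606 + (4109/304 + 1837/1587) = 43606 + 7079431/482448 = 21044706919/482448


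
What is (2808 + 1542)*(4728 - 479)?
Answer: 18483150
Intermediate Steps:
(2808 + 1542)*(4728 - 479) = 4350*4249 = 18483150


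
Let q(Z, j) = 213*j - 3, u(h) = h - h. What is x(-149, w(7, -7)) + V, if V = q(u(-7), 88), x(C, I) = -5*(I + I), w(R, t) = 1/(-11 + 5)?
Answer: 56228/3 ≈ 18743.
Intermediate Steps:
u(h) = 0
w(R, t) = -1/6 (w(R, t) = 1/(-6) = -1/6)
q(Z, j) = -3 + 213*j
x(C, I) = -10*I
V = 18741 (V = -3 + 213*88 = -3 + 18744 = 18741)
x(-149, w(7, -7)) + V = -10*(-1/6) + 18741 = 5/3 + 18741 = 56228/3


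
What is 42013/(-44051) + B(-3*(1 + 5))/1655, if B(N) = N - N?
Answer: -42013/44051 ≈ -0.95374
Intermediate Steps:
B(N) = 0
42013/(-44051) + B(-3*(1 + 5))/1655 = 42013/(-44051) + 0/1655 = 42013*(-1/44051) + 0*(1/1655) = -42013/44051 + 0 = -42013/44051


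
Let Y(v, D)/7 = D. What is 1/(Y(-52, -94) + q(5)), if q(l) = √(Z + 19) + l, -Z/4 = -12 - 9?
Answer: -653/426306 - √103/426306 ≈ -0.0015556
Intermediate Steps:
Y(v, D) = 7*D
Z = 84 (Z = -4*(-12 - 9) = -4*(-21) = 84)
q(l) = l + √103 (q(l) = √(84 + 19) + l = √103 + l = l + √103)
1/(Y(-52, -94) + q(5)) = 1/(7*(-94) + (5 + √103)) = 1/(-658 + (5 + √103)) = 1/(-653 + √103)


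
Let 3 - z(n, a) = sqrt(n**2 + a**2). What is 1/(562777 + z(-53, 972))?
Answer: 562780/316720380807 + sqrt(947593)/316720380807 ≈ 1.7800e-6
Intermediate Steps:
z(n, a) = 3 - sqrt(a**2 + n**2) (z(n, a) = 3 - sqrt(n**2 + a**2) = 3 - sqrt(a**2 + n**2))
1/(562777 + z(-53, 972)) = 1/(562777 + (3 - sqrt(972**2 + (-53)**2))) = 1/(562777 + (3 - sqrt(944784 + 2809))) = 1/(562777 + (3 - sqrt(947593))) = 1/(562780 - sqrt(947593))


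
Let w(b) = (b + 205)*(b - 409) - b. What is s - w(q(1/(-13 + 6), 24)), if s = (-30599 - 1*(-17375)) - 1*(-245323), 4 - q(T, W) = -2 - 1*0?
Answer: 317138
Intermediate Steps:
q(T, W) = 6 (q(T, W) = 4 - (-2 - 1*0) = 4 - (-2 + 0) = 4 - 1*(-2) = 4 + 2 = 6)
w(b) = -b + (-409 + b)*(205 + b) (w(b) = (205 + b)*(-409 + b) - b = (-409 + b)*(205 + b) - b = -b + (-409 + b)*(205 + b))
s = 232099 (s = (-30599 + 17375) + 245323 = -13224 + 245323 = 232099)
s - w(q(1/(-13 + 6), 24)) = 232099 - (-83845 + 6**2 - 205*6) = 232099 - (-83845 + 36 - 1230) = 232099 - 1*(-85039) = 232099 + 85039 = 317138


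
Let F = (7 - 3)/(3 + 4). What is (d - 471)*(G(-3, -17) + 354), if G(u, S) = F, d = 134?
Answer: -836434/7 ≈ -1.1949e+5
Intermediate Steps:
F = 4/7 ≈ 0.57143
G(u, S) = 4/7
(d - 471)*(G(-3, -17) + 354) = (134 - 471)*(4/7 + 354) = -337*2482/7 = -836434/7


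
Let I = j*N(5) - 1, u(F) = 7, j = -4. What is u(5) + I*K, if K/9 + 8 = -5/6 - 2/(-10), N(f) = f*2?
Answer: 31927/10 ≈ 3192.7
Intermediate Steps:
N(f) = 2*f
K = -777/10 (K = -72 + 9*(-5/6 - 2/(-10)) = -72 + 9*(-5*1/6 - 2*(-1/10)) = -72 + 9*(-5/6 + 1/5) = -72 + 9*(-19/30) = -72 - 57/10 = -777/10 ≈ -77.700)
I = -41 (I = -8*5 - 1 = -4*10 - 1 = -40 - 1 = -41)
u(5) + I*K = 7 - 41*(-777/10) = 7 + 31857/10 = 31927/10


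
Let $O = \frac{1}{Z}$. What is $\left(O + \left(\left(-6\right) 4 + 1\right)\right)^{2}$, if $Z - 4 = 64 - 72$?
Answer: $\frac{8649}{16} \approx 540.56$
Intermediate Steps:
$Z = -4$ ($Z = 4 + \left(64 - 72\right) = 4 - 8 = -4$)
$O = - \frac{1}{4}$ ($O = \frac{1}{-4} = - \frac{1}{4} \approx -0.25$)
$\left(O + \left(\left(-6\right) 4 + 1\right)\right)^{2} = \left(- \frac{1}{4} + \left(\left(-6\right) 4 + 1\right)\right)^{2} = \left(- \frac{1}{4} + \left(-24 + 1\right)\right)^{2} = \left(- \frac{1}{4} - 23\right)^{2} = \left(- \frac{93}{4}\right)^{2} = \frac{8649}{16}$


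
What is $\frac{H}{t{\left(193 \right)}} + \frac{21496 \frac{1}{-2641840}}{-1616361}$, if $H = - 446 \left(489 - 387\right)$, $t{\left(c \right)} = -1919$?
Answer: $\frac{24282305470877113}{1024306343724570} \approx 23.706$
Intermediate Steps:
$H = -45492$ ($H = \left(-446\right) 102 = -45492$)
$\frac{H}{t{\left(193 \right)}} + \frac{21496 \frac{1}{-2641840}}{-1616361} = - \frac{45492}{-1919} + \frac{21496 \frac{1}{-2641840}}{-1616361} = \left(-45492\right) \left(- \frac{1}{1919}\right) + 21496 \left(- \frac{1}{2641840}\right) \left(- \frac{1}{1616361}\right) = \frac{45492}{1919} - - \frac{2687}{533770893030} = \frac{45492}{1919} + \frac{2687}{533770893030} = \frac{24282305470877113}{1024306343724570}$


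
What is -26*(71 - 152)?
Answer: 2106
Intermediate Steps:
-26*(71 - 152) = -26*(-81) = 2106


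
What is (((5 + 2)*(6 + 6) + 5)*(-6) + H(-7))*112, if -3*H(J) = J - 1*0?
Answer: -178640/3 ≈ -59547.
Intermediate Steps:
H(J) = -J/3 (H(J) = -(J - 1*0)/3 = -(J + 0)/3 = -J/3)
(((5 + 2)*(6 + 6) + 5)*(-6) + H(-7))*112 = (((5 + 2)*(6 + 6) + 5)*(-6) - 1/3*(-7))*112 = ((7*12 + 5)*(-6) + 7/3)*112 = ((84 + 5)*(-6) + 7/3)*112 = (89*(-6) + 7/3)*112 = (-534 + 7/3)*112 = -1595/3*112 = -178640/3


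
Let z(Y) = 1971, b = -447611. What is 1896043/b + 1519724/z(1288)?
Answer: 676508078611/882241281 ≈ 766.81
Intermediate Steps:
1896043/b + 1519724/z(1288) = 1896043/(-447611) + 1519724/1971 = 1896043*(-1/447611) + 1519724*(1/1971) = -1896043/447611 + 1519724/1971 = 676508078611/882241281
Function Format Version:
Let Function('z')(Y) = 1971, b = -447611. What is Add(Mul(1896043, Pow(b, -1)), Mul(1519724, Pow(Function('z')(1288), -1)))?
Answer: Rational(676508078611, 882241281) ≈ 766.81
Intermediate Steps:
Add(Mul(1896043, Pow(b, -1)), Mul(1519724, Pow(Function('z')(1288), -1))) = Add(Mul(1896043, Pow(-447611, -1)), Mul(1519724, Pow(1971, -1))) = Add(Mul(1896043, Rational(-1, 447611)), Mul(1519724, Rational(1, 1971))) = Add(Rational(-1896043, 447611), Rational(1519724, 1971)) = Rational(676508078611, 882241281)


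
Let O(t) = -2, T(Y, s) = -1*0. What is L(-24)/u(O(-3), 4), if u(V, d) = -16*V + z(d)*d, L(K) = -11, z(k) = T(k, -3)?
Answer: -11/32 ≈ -0.34375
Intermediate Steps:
T(Y, s) = 0
z(k) = 0
u(V, d) = -16*V (u(V, d) = -16*V + 0*d = -16*V + 0 = -16*V)
L(-24)/u(O(-3), 4) = -11/((-16*(-2))) = -11/32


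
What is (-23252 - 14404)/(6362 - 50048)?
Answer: 2092/2427 ≈ 0.86197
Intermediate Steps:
(-23252 - 14404)/(6362 - 50048) = -37656/(-43686) = -37656*(-1/43686) = 2092/2427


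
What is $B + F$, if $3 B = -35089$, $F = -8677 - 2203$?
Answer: $- \frac{67729}{3} \approx -22576.0$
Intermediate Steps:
$F = -10880$
$B = - \frac{35089}{3}$ ($B = \frac{1}{3} \left(-35089\right) = - \frac{35089}{3} \approx -11696.0$)
$B + F = - \frac{35089}{3} - 10880 = - \frac{67729}{3}$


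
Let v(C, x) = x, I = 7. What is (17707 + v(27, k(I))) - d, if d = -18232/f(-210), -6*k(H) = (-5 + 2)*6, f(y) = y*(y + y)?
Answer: 195255029/11025 ≈ 17710.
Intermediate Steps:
f(y) = 2*y**2 (f(y) = y*(2*y) = 2*y**2)
k(H) = 3 (k(H) = -(-5 + 2)*6/6 = -(-1)*6/2 = -1/6*(-18) = 3)
d = -2279/11025 (d = -18232/(2*(-210)**2) = -18232/(2*44100) = -18232/88200 = -18232*1/88200 = -2279/11025 ≈ -0.20671)
(17707 + v(27, k(I))) - d = (17707 + 3) - 1*(-2279/11025) = 17710 + 2279/11025 = 195255029/11025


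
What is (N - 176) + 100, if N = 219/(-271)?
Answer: -20815/271 ≈ -76.808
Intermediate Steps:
N = -219/271 (N = 219*(-1/271) = -219/271 ≈ -0.80812)
(N - 176) + 100 = (-219/271 - 176) + 100 = -47915/271 + 100 = -20815/271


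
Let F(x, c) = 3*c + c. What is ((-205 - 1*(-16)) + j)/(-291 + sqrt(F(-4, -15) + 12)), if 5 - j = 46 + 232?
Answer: 44814/28243 + 616*I*sqrt(3)/28243 ≈ 1.5867 + 0.037777*I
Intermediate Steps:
F(x, c) = 4*c
j = -273 (j = 5 - (46 + 232) = 5 - 1*278 = 5 - 278 = -273)
((-205 - 1*(-16)) + j)/(-291 + sqrt(F(-4, -15) + 12)) = ((-205 - 1*(-16)) - 273)/(-291 + sqrt(4*(-15) + 12)) = ((-205 + 16) - 273)/(-291 + sqrt(-60 + 12)) = (-189 - 273)/(-291 + sqrt(-48)) = -462/(-291 + 4*I*sqrt(3))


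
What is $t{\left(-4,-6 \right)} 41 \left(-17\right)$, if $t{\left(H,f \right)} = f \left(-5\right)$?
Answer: $-20910$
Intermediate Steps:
$t{\left(H,f \right)} = - 5 f$
$t{\left(-4,-6 \right)} 41 \left(-17\right) = \left(-5\right) \left(-6\right) 41 \left(-17\right) = 30 \cdot 41 \left(-17\right) = 1230 \left(-17\right) = -20910$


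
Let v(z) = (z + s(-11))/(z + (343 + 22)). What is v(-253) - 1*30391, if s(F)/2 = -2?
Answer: -3404049/112 ≈ -30393.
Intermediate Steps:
s(F) = -4 (s(F) = 2*(-2) = -4)
v(z) = (-4 + z)/(365 + z) (v(z) = (z - 4)/(z + (343 + 22)) = (-4 + z)/(z + 365) = (-4 + z)/(365 + z))
v(-253) - 1*30391 = (-4 - 253)/(365 - 253) - 1*30391 = -257/112 - 30391 = -3404049/112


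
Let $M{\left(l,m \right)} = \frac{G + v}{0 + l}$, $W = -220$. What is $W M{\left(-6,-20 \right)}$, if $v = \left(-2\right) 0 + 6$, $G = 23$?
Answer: $\frac{3190}{3} \approx 1063.3$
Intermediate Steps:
$v = 6$ ($v = 0 + 6 = 6$)
$M{\left(l,m \right)} = \frac{29}{l}$ ($M{\left(l,m \right)} = \frac{23 + 6}{0 + l} = \frac{29}{l}$)
$W M{\left(-6,-20 \right)} = - 220 \frac{29}{-6} = - 220 \cdot 29 \left(- \frac{1}{6}\right) = \left(-220\right) \left(- \frac{29}{6}\right) = \frac{3190}{3}$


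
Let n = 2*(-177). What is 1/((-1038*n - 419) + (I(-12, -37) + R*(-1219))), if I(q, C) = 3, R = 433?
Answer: -1/160791 ≈ -6.2193e-6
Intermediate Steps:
n = -354
1/((-1038*n - 419) + (I(-12, -37) + R*(-1219))) = 1/((-1038*(-354) - 419) + (3 + 433*(-1219))) = 1/((367452 - 419) + (3 - 527827)) = 1/(367033 - 527824) = 1/(-160791) = -1/160791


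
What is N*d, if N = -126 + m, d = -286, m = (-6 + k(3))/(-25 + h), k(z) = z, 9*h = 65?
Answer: 2879019/80 ≈ 35988.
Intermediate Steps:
h = 65/9 (h = (⅑)*65 = 65/9 ≈ 7.2222)
m = 27/160 (m = (-6 + 3)/(-25 + 65/9) = -3/(-160/9) = -3*(-9/160) = 27/160 ≈ 0.16875)
N = -20133/160 (N = -126 + 27/160 = -20133/160 ≈ -125.83)
N*d = -20133/160*(-286) = 2879019/80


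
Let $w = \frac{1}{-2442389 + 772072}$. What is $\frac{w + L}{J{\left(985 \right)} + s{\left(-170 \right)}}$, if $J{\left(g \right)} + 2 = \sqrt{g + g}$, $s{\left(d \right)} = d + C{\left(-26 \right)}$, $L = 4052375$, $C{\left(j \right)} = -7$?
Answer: $- \frac{1211606402664446}{50228102507} - \frac{6768750852874 \sqrt{1970}}{50228102507} \approx -30103.0$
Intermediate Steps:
$s{\left(d \right)} = -7 + d$ ($s{\left(d \right)} = d - 7 = -7 + d$)
$J{\left(g \right)} = -2 + \sqrt{2} \sqrt{g}$ ($J{\left(g \right)} = -2 + \sqrt{g + g} = -2 + \sqrt{2 g} = -2 + \sqrt{2} \sqrt{g}$)
$w = - \frac{1}{1670317}$ ($w = \frac{1}{-1670317} = - \frac{1}{1670317} \approx -5.9869 \cdot 10^{-7}$)
$\frac{w + L}{J{\left(985 \right)} + s{\left(-170 \right)}} = \frac{- \frac{1}{1670317} + 4052375}{\left(-2 + \sqrt{2} \sqrt{985}\right) - 177} = \frac{6768750852874}{1670317 \left(\left(-2 + \sqrt{1970}\right) - 177\right)} = \frac{6768750852874}{1670317 \left(-179 + \sqrt{1970}\right)}$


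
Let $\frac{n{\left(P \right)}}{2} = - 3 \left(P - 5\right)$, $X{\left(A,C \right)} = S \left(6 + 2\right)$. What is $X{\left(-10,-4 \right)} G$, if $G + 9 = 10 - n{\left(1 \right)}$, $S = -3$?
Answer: $552$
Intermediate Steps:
$X{\left(A,C \right)} = -24$ ($X{\left(A,C \right)} = - 3 \left(6 + 2\right) = \left(-3\right) 8 = -24$)
$n{\left(P \right)} = 30 - 6 P$ ($n{\left(P \right)} = 2 \left(- 3 \left(P - 5\right)\right) = 2 \left(- 3 \left(-5 + P\right)\right) = 2 \left(15 - 3 P\right) = 30 - 6 P$)
$G = -23$ ($G = -9 + \left(10 - \left(30 - 6\right)\right) = -9 + \left(10 - 24\right) = -9 - 14 = -23$)
$X{\left(-10,-4 \right)} G = \left(-24\right) \left(-23\right) = 552$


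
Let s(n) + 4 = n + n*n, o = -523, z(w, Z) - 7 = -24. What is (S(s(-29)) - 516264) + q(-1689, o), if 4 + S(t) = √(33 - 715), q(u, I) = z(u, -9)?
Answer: -516285 + I*√682 ≈ -5.1629e+5 + 26.115*I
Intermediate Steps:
z(w, Z) = -17 (z(w, Z) = 7 - 24 = -17)
s(n) = -4 + n + n² (s(n) = -4 + (n + n*n) = -4 + (n + n²) = -4 + n + n²)
q(u, I) = -17
S(t) = -4 + I*√682 (S(t) = -4 + √(33 - 715) = -4 + √(-682) = -4 + I*√682)
(S(s(-29)) - 516264) + q(-1689, o) = ((-4 + I*√682) - 516264) - 17 = (-516268 + I*√682) - 17 = -516285 + I*√682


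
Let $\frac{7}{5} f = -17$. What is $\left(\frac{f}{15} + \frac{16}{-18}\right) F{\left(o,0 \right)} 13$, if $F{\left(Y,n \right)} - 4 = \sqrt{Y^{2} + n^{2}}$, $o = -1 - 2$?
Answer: $- \frac{1391}{9} \approx -154.56$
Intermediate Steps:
$f = - \frac{85}{7}$ ($f = \frac{5}{7} \left(-17\right) = - \frac{85}{7} \approx -12.143$)
$o = -3$
$F{\left(Y,n \right)} = 4 + \sqrt{Y^{2} + n^{2}}$
$\left(\frac{f}{15} + \frac{16}{-18}\right) F{\left(o,0 \right)} 13 = \left(- \frac{85}{7 \cdot 15} + \frac{16}{-18}\right) \left(4 + \sqrt{\left(-3\right)^{2} + 0^{2}}\right) 13 = \left(\left(- \frac{85}{7}\right) \frac{1}{15} + 16 \left(- \frac{1}{18}\right)\right) \left(4 + \sqrt{9 + 0}\right) 13 = \left(- \frac{17}{21} - \frac{8}{9}\right) \left(4 + \sqrt{9}\right) 13 = - \frac{107 \left(4 + 3\right)}{63} \cdot 13 = \left(- \frac{107}{63}\right) 7 \cdot 13 = \left(- \frac{107}{9}\right) 13 = - \frac{1391}{9}$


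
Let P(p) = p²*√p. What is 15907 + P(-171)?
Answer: 15907 + 87723*I*√19 ≈ 15907.0 + 3.8238e+5*I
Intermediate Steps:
P(p) = p^(5/2)
15907 + P(-171) = 15907 + (-171)^(5/2) = 15907 + 87723*I*√19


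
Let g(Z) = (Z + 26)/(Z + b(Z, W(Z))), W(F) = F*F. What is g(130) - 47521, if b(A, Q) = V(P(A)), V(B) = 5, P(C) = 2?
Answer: -2138393/45 ≈ -47520.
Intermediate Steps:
W(F) = F²
b(A, Q) = 5
g(Z) = (26 + Z)/(5 + Z) (g(Z) = (Z + 26)/(Z + 5) = (26 + Z)/(5 + Z))
g(130) - 47521 = (26 + 130)/(5 + 130) - 47521 = 156/135 - 47521 = (1/135)*156 - 47521 = 52/45 - 47521 = -2138393/45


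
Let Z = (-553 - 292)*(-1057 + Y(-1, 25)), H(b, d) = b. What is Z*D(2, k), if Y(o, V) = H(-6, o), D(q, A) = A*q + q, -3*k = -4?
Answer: 12575290/3 ≈ 4.1918e+6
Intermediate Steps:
k = 4/3 (k = -⅓*(-4) = 4/3 ≈ 1.3333)
D(q, A) = q + A*q
Y(o, V) = -6
Z = 898235 (Z = (-553 - 292)*(-1057 - 6) = -845*(-1063) = 898235)
Z*D(2, k) = 898235*(2*(1 + 4/3)) = 898235*(2*(7/3)) = 898235*(14/3) = 12575290/3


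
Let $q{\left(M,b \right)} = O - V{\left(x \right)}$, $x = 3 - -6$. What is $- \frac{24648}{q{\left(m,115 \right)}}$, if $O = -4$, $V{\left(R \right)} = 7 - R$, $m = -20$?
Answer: $12324$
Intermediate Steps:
$x = 9$ ($x = 3 + 6 = 9$)
$q{\left(M,b \right)} = -2$ ($q{\left(M,b \right)} = -4 - \left(7 - 9\right) = -4 - -2 = -4 + 2 = -2$)
$- \frac{24648}{q{\left(m,115 \right)}} = - \frac{24648}{-2} = \left(-24648\right) \left(- \frac{1}{2}\right) = 12324$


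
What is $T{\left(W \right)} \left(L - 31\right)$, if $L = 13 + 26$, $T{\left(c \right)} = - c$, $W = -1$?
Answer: $8$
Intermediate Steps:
$L = 39$
$T{\left(W \right)} \left(L - 31\right) = \left(-1\right) \left(-1\right) \left(39 - 31\right) = 1 \cdot 8 = 8$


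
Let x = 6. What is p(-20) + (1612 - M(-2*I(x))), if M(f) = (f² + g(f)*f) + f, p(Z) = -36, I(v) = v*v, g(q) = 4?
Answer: -3248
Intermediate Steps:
I(v) = v²
M(f) = f² + 5*f (M(f) = (f² + 4*f) + f = f² + 5*f)
p(-20) + (1612 - M(-2*I(x))) = -36 + (1612 - (-2*6²)*(5 - 2*6²)) = -36 + (1612 - (-2*36)*(5 - 2*36)) = -36 + (1612 - (-72)*(5 - 72)) = -36 + (1612 - (-72)*(-67)) = -36 + (1612 - 1*4824) = -36 + (1612 - 4824) = -36 - 3212 = -3248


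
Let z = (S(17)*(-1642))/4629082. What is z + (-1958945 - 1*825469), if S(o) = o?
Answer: -6444640377931/2314541 ≈ -2.7844e+6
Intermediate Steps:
z = -13957/2314541 (z = (17*(-1642))/4629082 = -27914*1/4629082 = -13957/2314541 ≈ -0.0060301)
z + (-1958945 - 1*825469) = -13957/2314541 + (-1958945 - 1*825469) = -13957/2314541 + (-1958945 - 825469) = -13957/2314541 - 2784414 = -6444640377931/2314541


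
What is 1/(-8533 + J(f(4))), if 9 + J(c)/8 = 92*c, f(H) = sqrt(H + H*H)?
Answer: -1721/12642421 - 1472*sqrt(5)/63212105 ≈ -0.00018820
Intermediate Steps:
f(H) = sqrt(H + H**2)
J(c) = -72 + 736*c (J(c) = -72 + 8*(92*c) = -72 + 736*c)
1/(-8533 + J(f(4))) = 1/(-8533 + (-72 + 736*sqrt(4*(1 + 4)))) = 1/(-8533 + (-72 + 736*sqrt(4*5))) = 1/(-8533 + (-72 + 736*sqrt(20))) = 1/(-8533 + (-72 + 736*(2*sqrt(5)))) = 1/(-8533 + (-72 + 1472*sqrt(5))) = 1/(-8605 + 1472*sqrt(5))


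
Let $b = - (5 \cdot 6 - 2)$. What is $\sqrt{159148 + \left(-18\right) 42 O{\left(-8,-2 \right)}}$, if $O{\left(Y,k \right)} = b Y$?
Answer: $2 i \sqrt{2549} \approx 100.98 i$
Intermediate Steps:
$b = -28$ ($b = - (30 - 2) = \left(-1\right) 28 = -28$)
$O{\left(Y,k \right)} = - 28 Y$
$\sqrt{159148 + \left(-18\right) 42 O{\left(-8,-2 \right)}} = \sqrt{159148 + \left(-18\right) 42 \left(\left(-28\right) \left(-8\right)\right)} = \sqrt{159148 - 169344} = \sqrt{-10196} = 2 i \sqrt{2549}$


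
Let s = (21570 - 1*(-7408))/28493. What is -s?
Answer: -28978/28493 ≈ -1.0170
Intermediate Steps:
s = 28978/28493 (s = (21570 + 7408)*(1/28493) = 28978*(1/28493) = 28978/28493 ≈ 1.0170)
-s = -1*28978/28493 = -28978/28493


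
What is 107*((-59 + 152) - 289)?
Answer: -20972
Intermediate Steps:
107*((-59 + 152) - 289) = 107*(93 - 289) = 107*(-196) = -20972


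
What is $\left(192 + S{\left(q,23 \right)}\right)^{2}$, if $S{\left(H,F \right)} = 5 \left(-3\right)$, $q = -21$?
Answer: $31329$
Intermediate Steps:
$S{\left(H,F \right)} = -15$
$\left(192 + S{\left(q,23 \right)}\right)^{2} = \left(192 - 15\right)^{2} = 177^{2} = 31329$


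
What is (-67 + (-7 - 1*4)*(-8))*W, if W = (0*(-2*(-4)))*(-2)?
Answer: 0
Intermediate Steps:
W = 0 (W = (0*8)*(-2) = 0*(-2) = 0)
(-67 + (-7 - 1*4)*(-8))*W = (-67 + (-7 - 1*4)*(-8))*0 = (-67 + (-7 - 4)*(-8))*0 = (-67 - 11*(-8))*0 = (-67 + 88)*0 = 21*0 = 0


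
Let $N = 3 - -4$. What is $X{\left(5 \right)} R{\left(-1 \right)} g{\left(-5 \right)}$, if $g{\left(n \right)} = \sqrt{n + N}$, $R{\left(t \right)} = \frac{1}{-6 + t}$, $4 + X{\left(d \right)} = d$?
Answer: $- \frac{\sqrt{2}}{7} \approx -0.20203$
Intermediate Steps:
$N = 7$ ($N = 3 + 4 = 7$)
$X{\left(d \right)} = -4 + d$
$g{\left(n \right)} = \sqrt{7 + n}$ ($g{\left(n \right)} = \sqrt{n + 7} = \sqrt{7 + n}$)
$X{\left(5 \right)} R{\left(-1 \right)} g{\left(-5 \right)} = \frac{-4 + 5}{-6 - 1} \sqrt{7 - 5} = 1 \frac{1}{-7} \sqrt{2} = 1 \left(- \frac{1}{7}\right) \sqrt{2} = - \frac{\sqrt{2}}{7}$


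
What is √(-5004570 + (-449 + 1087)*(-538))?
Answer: I*√5347814 ≈ 2312.5*I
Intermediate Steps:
√(-5004570 + (-449 + 1087)*(-538)) = √(-5004570 + 638*(-538)) = √(-5004570 - 343244) = √(-5347814) = I*√5347814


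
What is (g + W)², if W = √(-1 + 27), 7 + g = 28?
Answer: (21 + √26)² ≈ 681.16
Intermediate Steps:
g = 21 (g = -7 + 28 = 21)
W = √26 ≈ 5.0990
(g + W)² = (21 + √26)²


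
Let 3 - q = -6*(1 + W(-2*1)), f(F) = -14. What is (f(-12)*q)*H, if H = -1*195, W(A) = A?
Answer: -8190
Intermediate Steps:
q = -3 (q = 3 - (-1)*6*(1 - 2*1) = 3 - (-1)*6*(1 - 2) = 3 - (-1)*6*(-1) = 3 - (-1)*(-6) = 3 - 1*6 = 3 - 6 = -3)
H = -195
(f(-12)*q)*H = -14*(-3)*(-195) = 42*(-195) = -8190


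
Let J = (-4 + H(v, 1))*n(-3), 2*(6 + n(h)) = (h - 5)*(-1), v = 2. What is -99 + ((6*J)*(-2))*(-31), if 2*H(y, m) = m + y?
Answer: 1761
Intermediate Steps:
H(y, m) = m/2 + y/2 (H(y, m) = (m + y)/2 = m/2 + y/2)
n(h) = -7/2 - h/2 (n(h) = -6 + ((h - 5)*(-1))/2 = -6 + ((-5 + h)*(-1))/2 = -6 + (5 - h)/2 = -6 + (5/2 - h/2) = -7/2 - h/2)
J = 5 (J = (-4 + ((1/2)*1 + (1/2)*2))*(-7/2 - 1/2*(-3)) = (-4 + (1/2 + 1))*(-7/2 + 3/2) = (-4 + 3/2)*(-2) = -5/2*(-2) = 5)
-99 + ((6*J)*(-2))*(-31) = -99 + ((6*5)*(-2))*(-31) = -99 + (30*(-2))*(-31) = -99 - 60*(-31) = -99 + 1860 = 1761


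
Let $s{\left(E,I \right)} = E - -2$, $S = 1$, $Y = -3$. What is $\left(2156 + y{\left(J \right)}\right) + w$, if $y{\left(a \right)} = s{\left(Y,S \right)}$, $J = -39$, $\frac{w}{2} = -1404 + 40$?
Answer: $-573$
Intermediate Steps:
$w = -2728$ ($w = 2 \left(-1404 + 40\right) = 2 \left(-1364\right) = -2728$)
$s{\left(E,I \right)} = 2 + E$ ($s{\left(E,I \right)} = E + 2 = 2 + E$)
$y{\left(a \right)} = -1$ ($y{\left(a \right)} = 2 - 3 = -1$)
$\left(2156 + y{\left(J \right)}\right) + w = \left(2156 - 1\right) - 2728 = 2155 - 2728 = -573$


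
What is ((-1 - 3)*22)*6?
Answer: -528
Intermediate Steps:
((-1 - 3)*22)*6 = -4*22*6 = -88*6 = -528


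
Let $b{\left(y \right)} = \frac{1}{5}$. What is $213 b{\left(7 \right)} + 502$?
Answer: $\frac{2723}{5} \approx 544.6$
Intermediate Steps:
$b{\left(y \right)} = \frac{1}{5}$
$213 b{\left(7 \right)} + 502 = 213 \cdot \frac{1}{5} + 502 = \frac{213}{5} + 502 = \frac{2723}{5}$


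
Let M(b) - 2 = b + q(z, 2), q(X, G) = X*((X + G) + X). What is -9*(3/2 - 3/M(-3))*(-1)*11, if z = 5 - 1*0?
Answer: 16929/118 ≈ 143.47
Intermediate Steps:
z = 5 (z = 5 + 0 = 5)
q(X, G) = X*(G + 2*X) (q(X, G) = X*((G + X) + X) = X*(G + 2*X))
M(b) = 62 + b (M(b) = 2 + (b + 5*(2 + 2*5)) = 2 + (b + 5*(2 + 10)) = 2 + (b + 5*12) = 2 + (b + 60) = 2 + (60 + b) = 62 + b)
-9*(3/2 - 3/M(-3))*(-1)*11 = -9*(3/2 - 3/(62 - 3))*(-1)*11 = -9*(3*(½) - 3/59)*(-1)*11 = -9*(3/2 - 3*1/59)*(-1)*11 = -9*(3/2 - 3/59)*(-1)*11 = -1539*(-1)/118*11 = -9*(-171/118)*11 = (1539/118)*11 = 16929/118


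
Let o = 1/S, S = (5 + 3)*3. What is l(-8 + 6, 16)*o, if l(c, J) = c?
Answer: -1/12 ≈ -0.083333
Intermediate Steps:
S = 24 (S = 8*3 = 24)
o = 1/24 ≈ 0.041667
l(-8 + 6, 16)*o = (-8 + 6)*(1/24) = -2*1/24 = -1/12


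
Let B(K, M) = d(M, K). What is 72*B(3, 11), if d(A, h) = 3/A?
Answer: 216/11 ≈ 19.636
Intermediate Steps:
B(K, M) = 3/M
72*B(3, 11) = 72*(3/11) = 216/11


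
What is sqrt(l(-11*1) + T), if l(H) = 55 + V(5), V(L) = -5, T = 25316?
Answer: sqrt(25366) ≈ 159.27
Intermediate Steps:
l(H) = 50 (l(H) = 55 - 5 = 50)
sqrt(l(-11*1) + T) = sqrt(50 + 25316) = sqrt(25366)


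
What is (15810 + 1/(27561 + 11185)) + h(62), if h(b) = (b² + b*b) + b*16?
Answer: 948889541/38746 ≈ 24490.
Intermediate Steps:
h(b) = 2*b² + 16*b (h(b) = (b² + b²) + 16*b = 2*b² + 16*b)
(15810 + 1/(27561 + 11185)) + h(62) = (15810 + 1/(27561 + 11185)) + 2*62*(8 + 62) = (15810 + 1/38746) + 2*62*70 = (15810 + 1/38746) + 8680 = 612574261/38746 + 8680 = 948889541/38746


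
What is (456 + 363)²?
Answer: 670761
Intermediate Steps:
(456 + 363)² = 819² = 670761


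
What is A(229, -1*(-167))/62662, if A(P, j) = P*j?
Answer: 38243/62662 ≈ 0.61031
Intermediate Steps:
A(229, -1*(-167))/62662 = (229*(-1*(-167)))/62662 = (229*167)*(1/62662) = 38243*(1/62662) = 38243/62662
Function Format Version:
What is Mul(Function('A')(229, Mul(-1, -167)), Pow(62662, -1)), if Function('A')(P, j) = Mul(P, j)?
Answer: Rational(38243, 62662) ≈ 0.61031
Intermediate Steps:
Mul(Function('A')(229, Mul(-1, -167)), Pow(62662, -1)) = Mul(Mul(229, Mul(-1, -167)), Pow(62662, -1)) = Mul(Mul(229, 167), Rational(1, 62662)) = Mul(38243, Rational(1, 62662)) = Rational(38243, 62662)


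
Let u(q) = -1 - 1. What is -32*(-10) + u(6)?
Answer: 318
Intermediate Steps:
u(q) = -2
-32*(-10) + u(6) = -32*(-10) - 2 = 320 - 2 = 318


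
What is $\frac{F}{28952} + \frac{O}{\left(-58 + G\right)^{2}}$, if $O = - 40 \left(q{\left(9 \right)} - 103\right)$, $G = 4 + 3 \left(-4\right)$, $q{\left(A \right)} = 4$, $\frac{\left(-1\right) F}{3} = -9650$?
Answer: $\frac{27635}{14476} \approx 1.909$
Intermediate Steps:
$F = 28950$ ($F = \left(-3\right) \left(-9650\right) = 28950$)
$G = -8$ ($G = 4 - 12 = -8$)
$O = 3960$ ($O = - 40 \left(4 - 103\right) = \left(-40\right) \left(-99\right) = 3960$)
$\frac{F}{28952} + \frac{O}{\left(-58 + G\right)^{2}} = \frac{28950}{28952} + \frac{3960}{\left(-58 - 8\right)^{2}} = 28950 \cdot \frac{1}{28952} + \frac{3960}{\left(-66\right)^{2}} = \frac{14475}{14476} + \frac{3960}{4356} = \frac{14475}{14476} + 3960 \cdot \frac{1}{4356} = \frac{14475}{14476} + \frac{10}{11} = \frac{27635}{14476}$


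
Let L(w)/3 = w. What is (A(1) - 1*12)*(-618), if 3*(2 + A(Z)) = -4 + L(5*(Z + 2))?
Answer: 206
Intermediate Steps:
L(w) = 3*w
A(Z) = 20/3 + 5*Z (A(Z) = -2 + (-4 + 3*(5*(Z + 2)))/3 = -2 + (-4 + 3*(5*(2 + Z)))/3 = -2 + (-4 + 3*(10 + 5*Z))/3 = -2 + (-4 + (30 + 15*Z))/3 = -2 + (26 + 15*Z)/3 = -2 + (26/3 + 5*Z) = 20/3 + 5*Z)
(A(1) - 1*12)*(-618) = ((20/3 + 5*1) - 1*12)*(-618) = ((20/3 + 5) - 12)*(-618) = (35/3 - 12)*(-618) = -⅓*(-618) = 206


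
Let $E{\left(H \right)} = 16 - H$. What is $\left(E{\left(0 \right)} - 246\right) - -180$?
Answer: $-50$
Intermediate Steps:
$\left(E{\left(0 \right)} - 246\right) - -180 = \left(\left(16 - 0\right) - 246\right) - -180 = \left(\left(16 + 0\right) - 246\right) + 180 = \left(16 - 246\right) + 180 = -230 + 180 = -50$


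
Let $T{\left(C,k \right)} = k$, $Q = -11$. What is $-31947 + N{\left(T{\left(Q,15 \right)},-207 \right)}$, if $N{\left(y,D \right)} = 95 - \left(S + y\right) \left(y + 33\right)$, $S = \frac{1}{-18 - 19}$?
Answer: $- \frac{1205116}{37} \approx -32571.0$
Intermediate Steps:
$S = - \frac{1}{37}$ ($S = \frac{1}{-37} = - \frac{1}{37} \approx -0.027027$)
$N{\left(y,D \right)} = 95 - \left(33 + y\right) \left(- \frac{1}{37} + y\right)$ ($N{\left(y,D \right)} = 95 - \left(- \frac{1}{37} + y\right) \left(y + 33\right) = 95 - \left(- \frac{1}{37} + y\right) \left(33 + y\right) = 95 - \left(33 + y\right) \left(- \frac{1}{37} + y\right)$)
$-31947 + N{\left(T{\left(Q,15 \right)},-207 \right)} = -31947 - \frac{23077}{37} = - \frac{1205116}{37}$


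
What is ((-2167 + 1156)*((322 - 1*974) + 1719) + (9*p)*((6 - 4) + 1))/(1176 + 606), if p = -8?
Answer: -359651/594 ≈ -605.47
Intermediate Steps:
((-2167 + 1156)*((322 - 1*974) + 1719) + (9*p)*((6 - 4) + 1))/(1176 + 606) = ((-2167 + 1156)*((322 - 1*974) + 1719) + (9*(-8))*((6 - 4) + 1))/(1176 + 606) = (-1011*((322 - 974) + 1719) - 72*(2 + 1))/1782 = (-1011*(-652 + 1719) - 72*3)*(1/1782) = (-1011*1067 - 216)*(1/1782) = (-1078737 - 216)*(1/1782) = -1078953*1/1782 = -359651/594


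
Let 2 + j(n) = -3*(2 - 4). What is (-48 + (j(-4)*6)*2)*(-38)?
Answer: 0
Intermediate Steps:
j(n) = 4 (j(n) = -2 - 3*(2 - 4) = -2 - 3*(-2) = -2 + 6 = 4)
(-48 + (j(-4)*6)*2)*(-38) = (-48 + (4*6)*2)*(-38) = (-48 + 24*2)*(-38) = (-48 + 48)*(-38) = 0*(-38) = 0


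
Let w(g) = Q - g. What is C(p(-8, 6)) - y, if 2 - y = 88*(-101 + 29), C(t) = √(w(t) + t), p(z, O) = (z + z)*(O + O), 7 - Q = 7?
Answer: -6338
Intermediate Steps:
Q = 0 (Q = 7 - 1*7 = 7 - 7 = 0)
w(g) = -g (w(g) = 0 - g = -g)
p(z, O) = 4*O*z (p(z, O) = (2*z)*(2*O) = 4*O*z)
C(t) = 0 (C(t) = √(-t + t) = √0 = 0)
y = 6338 (y = 2 - 88*(-101 + 29) = 2 - 88*(-72) = 2 - 1*(-6336) = 2 + 6336 = 6338)
C(p(-8, 6)) - y = 0 - 1*6338 = 0 - 6338 = -6338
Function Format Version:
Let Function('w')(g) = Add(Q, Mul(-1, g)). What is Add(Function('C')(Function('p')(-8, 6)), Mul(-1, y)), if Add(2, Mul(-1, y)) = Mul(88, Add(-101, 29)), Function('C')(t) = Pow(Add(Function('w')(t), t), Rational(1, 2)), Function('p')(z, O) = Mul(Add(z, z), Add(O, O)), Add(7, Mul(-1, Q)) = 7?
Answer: -6338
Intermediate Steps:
Q = 0 (Q = Add(7, Mul(-1, 7)) = Add(7, -7) = 0)
Function('w')(g) = Mul(-1, g) (Function('w')(g) = Add(0, Mul(-1, g)) = Mul(-1, g))
Function('p')(z, O) = Mul(4, O, z) (Function('p')(z, O) = Mul(Mul(2, z), Mul(2, O)) = Mul(4, O, z))
Function('C')(t) = 0 (Function('C')(t) = Pow(Add(Mul(-1, t), t), Rational(1, 2)) = Pow(0, Rational(1, 2)) = 0)
y = 6338 (y = Add(2, Mul(-1, Mul(88, Add(-101, 29)))) = Add(2, Mul(-1, Mul(88, -72))) = Add(2, Mul(-1, -6336)) = Add(2, 6336) = 6338)
Add(Function('C')(Function('p')(-8, 6)), Mul(-1, y)) = Add(0, Mul(-1, 6338)) = Add(0, -6338) = -6338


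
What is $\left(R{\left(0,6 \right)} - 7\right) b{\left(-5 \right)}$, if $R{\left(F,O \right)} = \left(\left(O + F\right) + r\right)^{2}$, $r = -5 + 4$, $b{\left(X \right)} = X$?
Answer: $-90$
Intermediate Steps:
$r = -1$
$R{\left(F,O \right)} = \left(-1 + F + O\right)^{2}$ ($R{\left(F,O \right)} = \left(\left(O + F\right) - 1\right)^{2} = \left(\left(F + O\right) - 1\right)^{2} = \left(-1 + F + O\right)^{2}$)
$\left(R{\left(0,6 \right)} - 7\right) b{\left(-5 \right)} = \left(\left(-1 + 0 + 6\right)^{2} - 7\right) \left(-5\right) = \left(5^{2} - 7\right) \left(-5\right) = \left(25 - 7\right) \left(-5\right) = 18 \left(-5\right) = -90$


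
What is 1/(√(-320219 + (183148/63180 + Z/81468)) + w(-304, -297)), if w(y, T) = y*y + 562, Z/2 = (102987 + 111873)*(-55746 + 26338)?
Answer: 1661706767565/154510667037441487 - 9*I*√7497611120119056690/309021334074882974 ≈ 1.0755e-5 - 7.9747e-8*I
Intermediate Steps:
Z = -12637205760 (Z = 2*((102987 + 111873)*(-55746 + 26338)) = 2*(214860*(-29408)) = 2*(-6318602880) = -12637205760)
w(y, T) = 562 + y² (w(y, T) = y² + 562 = 562 + y²)
1/(√(-320219 + (183148/63180 + Z/81468)) + w(-304, -297)) = 1/(√(-320219 + (183148/63180 - 12637205760/81468)) + (562 + (-304)²)) = 1/(√(-320219 + (183148*(1/63180) - 12637205760*1/81468)) + (562 + 92416)) = 1/(√(-320219 + (45787/15795 - 1053100480/6789)) + 92978) = 1/(√(-320219 - 5544470411219/35744085) + 92978) = 1/(√(-16990405565834/35744085) + 92978) = 1/(I*√7497611120119056690/3971565 + 92978) = 1/(92978 + I*√7497611120119056690/3971565)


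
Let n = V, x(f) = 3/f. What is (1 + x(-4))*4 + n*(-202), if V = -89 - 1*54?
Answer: 28887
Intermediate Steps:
V = -143 (V = -89 - 54 = -143)
n = -143
(1 + x(-4))*4 + n*(-202) = (1 + 3/(-4))*4 - 143*(-202) = (1 + 3*(-¼))*4 + 28886 = (1 - ¾)*4 + 28886 = (¼)*4 + 28886 = 1 + 28886 = 28887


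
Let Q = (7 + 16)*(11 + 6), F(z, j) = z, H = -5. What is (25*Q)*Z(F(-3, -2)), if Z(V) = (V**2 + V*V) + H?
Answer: 127075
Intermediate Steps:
Q = 391 (Q = 23*17 = 391)
Z(V) = -5 + 2*V**2 (Z(V) = (V**2 + V*V) - 5 = (V**2 + V**2) - 5 = 2*V**2 - 5 = -5 + 2*V**2)
(25*Q)*Z(F(-3, -2)) = (25*391)*(-5 + 2*(-3)**2) = 9775*(-5 + 2*9) = 9775*(-5 + 18) = 9775*13 = 127075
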